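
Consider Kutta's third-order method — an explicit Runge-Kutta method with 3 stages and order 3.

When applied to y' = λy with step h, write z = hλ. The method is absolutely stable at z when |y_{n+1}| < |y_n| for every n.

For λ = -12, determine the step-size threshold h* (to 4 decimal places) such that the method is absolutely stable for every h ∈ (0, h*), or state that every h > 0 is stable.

(-2.5127,0); λ=-12 ⇒ h* = 0.2094.

With y'=λy (z=hλ):
  order 3, 3-stage ⇒ R(z)=1+z+z^2/2+z^3/6
  (e.g. R(-1.42)=0.11099, |R|=0.11099)

Boundary: |R(x)|=1, x<0.
x=-1.42: |R|=0.1110
|R(-2.24)|=0.6044 |R(-1.1)|=0.2832 |R(-0.85)|=0.4089
Bisect:
  x_lo=-3.1795 |R|=2.4820  x_hi=-0.2114 |R|=0.8094
  mid=-1.69545 |R|=0.07045 →hi
  mid=-2.43749 |R|=0.88047 →hi
  mid=-2.80851 |R|=1.55676 →lo
  mid=-2.62300 |R|=1.19069 →lo
  mid=-2.53024 |R|=1.02900 →lo
  mid=-2.48386 |R|=0.95314 →hi
  mid=-2.50705 |R|=0.99066 →hi
  ...
  [-2.51285,-2.51267] ⇒ x*=-2.5127
So |R|<1 on (-2.5127, 0).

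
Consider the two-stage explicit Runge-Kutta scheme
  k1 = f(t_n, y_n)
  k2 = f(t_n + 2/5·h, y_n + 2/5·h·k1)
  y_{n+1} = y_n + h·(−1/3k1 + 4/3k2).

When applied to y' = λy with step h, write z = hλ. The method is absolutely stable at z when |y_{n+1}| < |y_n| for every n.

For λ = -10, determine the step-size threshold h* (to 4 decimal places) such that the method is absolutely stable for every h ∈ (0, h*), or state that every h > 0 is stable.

(-1.8750,0); λ=-10 ⇒ h* = (15/8)/10 = 0.1875.

With y'=λy (z=hλ):
  k1=λy_n ⇒ h·k1=z·y_n;  k2=λ(1+2/5z)y_n ⇒ h·k2=z(1+2/5z)y_n
  y_{n+1}/y_n = 1 − 1/3z + 4/3z(1+2/5z) = 1 + z + 8/15z²
  so R(z) = 1 + z + 8/15z².

Find x<0 with |R(x)|<1.
x=-1.02: |R|=0.5349
R=1: x+8/15x²=0 ⇒ x=−15/8=-1.8750; min R=1−1/(4·8/15)=0.5312>−1
Confirm numerically:
  x=-1.775: |R|=0.90533 <1
  x=-1.220: |R|=0.57381 <1
  x=-1.064: |R|=0.53978 <1
  x=-1.022: |R|=0.53506 <1
  x=-2.454: |R|=1.75780 >1
  x=-1.991: |R|=1.12318 >1
Stable set (-1.8750, 0).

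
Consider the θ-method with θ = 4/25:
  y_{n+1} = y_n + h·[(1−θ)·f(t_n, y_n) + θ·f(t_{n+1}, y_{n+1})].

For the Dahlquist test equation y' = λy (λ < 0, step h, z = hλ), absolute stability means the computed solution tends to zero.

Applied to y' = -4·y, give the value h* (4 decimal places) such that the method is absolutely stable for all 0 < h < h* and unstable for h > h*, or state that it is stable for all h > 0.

(-2.9412,0); λ=-4 ⇒ h* = (50/17)/4 = 0.7353.

On y'=λy, z=hλ:
  y_{n+1} = y_n + z·[21/25·y_n + 4/25·y_{n+1}] ⇒ (1 − 4/25z)y_{n+1} = (1 + 21/25z)y_n
  Hence R(z) = (1 + 21/25z)/(1 − 4/25z).

Find x<0 with |R(x)|<1.
x=-0.88: |R|=0.2286
R=−1: 1+21/25x = −1+4/25x ⇒ -17/25x=2 ⇒ x=2/(-17/25)=-2.9412
Confirm numerically:
  x=-2.889: |R|=0.97574 <1
  x=-2.741: |R|=0.90538 <1
  x=-2.607: |R|=0.83965 <1
  x=-1.215: |R|=0.01725 <1
  x=-3.449: |R|=1.22252 >1
  x=-3.371: |R|=1.18987 >1
  x=-3.369: |R|=1.18903 >1
So |R|<1 on (-2.9412, 0).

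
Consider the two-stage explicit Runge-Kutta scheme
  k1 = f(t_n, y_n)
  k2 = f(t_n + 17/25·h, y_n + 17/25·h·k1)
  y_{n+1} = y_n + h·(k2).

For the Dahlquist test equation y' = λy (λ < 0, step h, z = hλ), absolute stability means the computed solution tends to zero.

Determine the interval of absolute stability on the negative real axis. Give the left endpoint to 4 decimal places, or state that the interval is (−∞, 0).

(-1.4706, 0).

Test eqn y'=λy, z=hλ:
  k1=λy_n ⇒ h·k1=z·y_n;  k2=λ(1+17/25z)y_n ⇒ h·k2=z(1+17/25z)y_n
  y_{n+1}/y_n = 1 + z(1+17/25z) = 1 + z + 17/25z²
  so R(z) = 1 + z + 17/25z².

Solve |R(x)|<1 on ℝ⁻.
x=-0.53: |R|=0.6610
R=1: x+17/25x²=0 ⇒ x=−25/17=-1.4706; min R=1−1/(4·17/25)=0.6324>−1
Confirm numerically:
  x=-1.303: |R|=0.85151 <1
  x=-1.094: |R|=0.71985 <1
  x=-1.040: |R|=0.69549 <1
  x=-1.926: |R|=1.59644 >1
  x=-1.566: |R|=1.10160 >1
Stable set (-1.4706, 0).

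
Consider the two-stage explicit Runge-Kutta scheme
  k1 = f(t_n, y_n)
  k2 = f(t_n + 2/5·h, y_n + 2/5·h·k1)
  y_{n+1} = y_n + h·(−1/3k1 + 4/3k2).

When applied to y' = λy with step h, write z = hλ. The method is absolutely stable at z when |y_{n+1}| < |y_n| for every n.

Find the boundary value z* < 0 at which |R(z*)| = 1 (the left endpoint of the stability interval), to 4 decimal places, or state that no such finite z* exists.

On y'=λy, z=hλ:
  k1=λy_n ⇒ h·k1=z·y_n;  k2=λ(1+2/5z)y_n ⇒ h·k2=z(1+2/5z)y_n
  y_{n+1}/y_n = 1 − 1/3z + 4/3z(1+2/5z) = 1 + z + 8/15z²
  ⇒ R(z) = 1 + z + 8/15z².

Boundary: |R(x)|=1, x<0.
x=-1.41: |R|=0.6503
R=1: x+8/15x²=0 ⇒ x=−15/8=-1.8750; min R=1−1/(4·8/15)=0.5312>−1
Confirm numerically:
  x=-1.791: |R|=0.91976 <1
  x=-1.523: |R|=0.71408 <1
  x=-1.287: |R|=0.59640 <1
  x=-0.866: |R|=0.53398 <1
  x=-2.056: |R|=1.19847 >1
  x=-2.020: |R|=1.15621 >1
Stable set (-1.8750, 0).

z* = -1.8750.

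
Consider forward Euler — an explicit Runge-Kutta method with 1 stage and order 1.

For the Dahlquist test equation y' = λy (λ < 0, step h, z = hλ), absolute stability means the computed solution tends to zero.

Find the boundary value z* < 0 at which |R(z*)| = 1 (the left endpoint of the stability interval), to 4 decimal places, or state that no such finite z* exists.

Set f=λy, z=hλ:
  order 1, 1-stage ⇒ R(z)=1+z
  (e.g. R(-1.61)=-0.61000, |R|=0.61000)

Find x<0 with |R(x)|<1.
x=-1.61: |R|=0.6100
|R(-1.64)|=0.6400 |R(-1.15)|=0.1500 |R(-1.01)|=0.0100
Bisect:
  x_lo=-2.6664 |R|=1.6664  x_hi=-0.3733 |R|=0.6267
  mid=-1.51987 |R|=0.51987 →hi
  mid=-2.09313 |R|=1.09313 →lo
  mid=-1.80650 |R|=0.80650 →hi
  mid=-1.94981 |R|=0.94981 →hi
  mid=-2.02147 |R|=1.02147 →lo
  mid=-1.98564 |R|=0.98564 →hi
  mid=-2.00356 |R|=1.00356 →lo
  ...
  [-2.00006,-1.99992] ⇒ x*=-2.0000
So |R|<1 on (-2.0000, 0).

left endpoint -2.0000.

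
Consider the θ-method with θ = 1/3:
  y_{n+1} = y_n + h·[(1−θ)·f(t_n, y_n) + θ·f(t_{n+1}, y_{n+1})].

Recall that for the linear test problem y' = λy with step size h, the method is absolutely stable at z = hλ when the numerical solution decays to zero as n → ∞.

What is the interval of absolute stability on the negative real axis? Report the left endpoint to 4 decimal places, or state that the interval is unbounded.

(-6.0000, 0).

With y'=λy (z=hλ):
  y_{n+1} = y_n + z·[2/3·y_n + 1/3·y_{n+1}] ⇒ (1 − 1/3z)y_{n+1} = (1 + 2/3z)y_n
  so R(z) = (1 + 2/3z)/(1 − 1/3z).

Boundary: |R(x)|=1, x<0.
x=-1.4: |R|=0.0455
R=−1: 1+2/3x = −1+1/3x ⇒ -1/3x=2 ⇒ x=2/(-1/3)=-6.0000
Confirm numerically:
  x=-4.964: |R|=0.86991 <1
  x=-4.809: |R|=0.84748 <1
  x=-4.509: |R|=0.80144 <1
  x=-6.594: |R|=1.06191 >1
  x=-6.454: |R|=1.04802 >1
  x=-6.117: |R|=1.01283 >1
Stable set (-6.0000, 0).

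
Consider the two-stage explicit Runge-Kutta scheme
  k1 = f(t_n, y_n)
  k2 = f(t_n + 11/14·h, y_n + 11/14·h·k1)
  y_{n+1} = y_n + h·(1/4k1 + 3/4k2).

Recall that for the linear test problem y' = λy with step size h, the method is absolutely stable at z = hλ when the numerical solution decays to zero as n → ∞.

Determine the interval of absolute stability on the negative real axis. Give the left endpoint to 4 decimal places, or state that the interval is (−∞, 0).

Test eqn y'=λy, z=hλ:
  k1=λy_n ⇒ h·k1=z·y_n;  k2=λ(1+11/14z)y_n ⇒ h·k2=z(1+11/14z)y_n
  y_{n+1}/y_n = 1 + 1/4z + 3/4z(1+11/14z) = 1 + z + 33/56z²
  R(z) = 1 + z + 33/56z².

Find x<0 with |R(x)|<1.
x=-1.27: |R|=0.6805
R=1: x+33/56x²=0 ⇒ x=−56/33=-1.6970; min R=1−1/(4·33/56)=0.5758>−1
Confirm numerically:
  x=-1.358: |R|=0.72874 <1
  x=-1.342: |R|=0.71928 <1
  x=-0.993: |R|=0.58806 <1
  x=-2.246: |R|=1.72666 >1
  x=-2.102: |R|=1.50170 >1
  x=-1.862: |R|=1.18108 >1
Interval (-1.6970, 0).

(-1.6970, 0).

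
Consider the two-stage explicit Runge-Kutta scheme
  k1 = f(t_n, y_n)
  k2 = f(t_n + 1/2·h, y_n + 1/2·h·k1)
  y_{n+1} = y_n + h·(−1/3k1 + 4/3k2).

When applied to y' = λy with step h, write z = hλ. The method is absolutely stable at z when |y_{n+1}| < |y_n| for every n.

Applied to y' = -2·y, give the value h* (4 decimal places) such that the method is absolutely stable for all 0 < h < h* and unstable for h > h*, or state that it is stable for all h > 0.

With y'=λy (z=hλ):
  k1=λy_n ⇒ h·k1=z·y_n;  k2=λ(1+1/2z)y_n ⇒ h·k2=z(1+1/2z)y_n
  y_{n+1}/y_n = 1 − 1/3z + 4/3z(1+1/2z) = 1 + z + 2/3z²
  so R(z) = 1 + z + 2/3z².

Need |R(x)|<1, x<0.
x=-0.9: |R|=0.6400
R=1: x+2/3x²=0 ⇒ x=−3/2=-1.5000; min R=1−1/(4·2/3)=0.6250>−1
Confirm numerically:
  x=-1.463: |R|=0.96391 <1
  x=-1.435: |R|=0.93782 <1
  x=-0.911: |R|=0.64228 <1
  x=-1.665: |R|=1.18315 >1
  x=-1.622: |R|=1.13192 >1
Stable set (-1.5000, 0).

(-1.5000,0); λ=-2 ⇒ h* = (3/2)/2 = 0.7500.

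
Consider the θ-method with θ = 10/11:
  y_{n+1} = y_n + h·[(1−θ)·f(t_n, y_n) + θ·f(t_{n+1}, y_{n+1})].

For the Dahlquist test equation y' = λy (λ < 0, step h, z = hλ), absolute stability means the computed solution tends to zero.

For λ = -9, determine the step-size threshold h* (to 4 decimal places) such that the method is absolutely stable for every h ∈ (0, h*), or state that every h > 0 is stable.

unbounded; (−∞, 0). Any h>0 works for λ=-9.

With y'=λy (z=hλ):
  y_{n+1} = y_n + z·[1/11·y_n + 10/11·y_{n+1}] ⇒ (1 − 10/11z)y_{n+1} = (1 + 1/11z)y_n
  R(z) = (1 + 1/11z)/(1 − 10/11z).

Find x<0 with |R(x)|<1.
x=-0.34: |R|=0.7403
x=-2: |R|=0.2903
x=-10: |R|=0.0090
x=-100: |R|=0.0880
θ=10/11≥1/2 ⇒ |1+1/11x|<|1−10/11x| ∀x<0 ⇒ unbounded interval.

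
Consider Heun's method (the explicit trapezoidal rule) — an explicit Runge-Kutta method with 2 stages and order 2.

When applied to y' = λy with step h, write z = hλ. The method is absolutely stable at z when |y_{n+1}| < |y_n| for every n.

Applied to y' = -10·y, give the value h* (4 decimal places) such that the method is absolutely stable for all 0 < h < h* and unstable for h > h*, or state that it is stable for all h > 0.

(-2.0000,0); λ=-10 ⇒ h* = 0.2000.

With y'=λy (z=hλ):
  order 2, 2-stage ⇒ R(z)=1+z+z^2/2
  (e.g. R(-0.44)=0.65680, |R|=0.65680)

Need |R(x)|<1, x<0.
x=-0.44: |R|=0.6568
|R(-2.13)|=1.1384 |R(-2.01)|=1.0100 |R(-0.66)|=0.5578
Bisect:
  x_lo=-2.3209 |R|=1.3724  x_hi=-0.1653 |R|=0.8483
  mid=-1.24310 |R|=0.52955 →hi
  mid=-1.78199 |R|=0.80576 →hi
  mid=-2.05144 |R|=1.05276 →lo
  mid=-1.91671 |R|=0.92018 →hi
  mid=-1.98408 |R|=0.98420 →hi
  mid=-2.01776 |R|=1.01791 →lo
  mid=-2.00092 |R|=1.00092 →lo
  mid=-1.99250 |R|=0.99252 →hi
  ...
  [-2.00013,-1.99999] ⇒ x*=-2.0000
So |R|<1 on (-2.0000, 0).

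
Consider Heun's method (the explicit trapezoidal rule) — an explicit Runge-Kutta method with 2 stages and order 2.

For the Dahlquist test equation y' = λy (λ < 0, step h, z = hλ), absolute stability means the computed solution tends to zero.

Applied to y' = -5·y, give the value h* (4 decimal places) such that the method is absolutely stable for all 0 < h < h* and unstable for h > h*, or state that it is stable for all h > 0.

(-2.0000,0); λ=-5 ⇒ h* = 0.4000.

On y'=λy, z=hλ:
  order 2, 2-stage ⇒ R(z)=1+z+z^2/2
  (e.g. R(-0.83)=0.51445, |R|=0.51445)

Boundary: |R(x)|=1, x<0.
x=-0.83: |R|=0.5145
|R(-1.36)|=0.5648 |R(-1.33)|=0.5544 |R(-1)|=0.5000
Bisect:
  x_lo=-2.3142 |R|=1.3636  x_hi=-0.3845 |R|=0.6894
  mid=-1.34936 |R|=0.56103 →hi
  mid=-1.83180 |R|=0.84595 →hi
  mid=-2.07303 |R|=1.07569 →lo
  mid=-1.95241 |R|=0.95355 →hi
  mid=-2.01272 |R|=1.01280 →lo
  mid=-1.98257 |R|=0.98272 →hi
  mid=-1.99764 |R|=0.99765 →hi
  mid=-2.00518 |R|=1.00520 →lo
  mid=-2.00141 |R|=1.00141 →lo
  ...
  [-2.00012,-2.00000] ⇒ x*=-2.0000
So |R|<1 on (-2.0000, 0).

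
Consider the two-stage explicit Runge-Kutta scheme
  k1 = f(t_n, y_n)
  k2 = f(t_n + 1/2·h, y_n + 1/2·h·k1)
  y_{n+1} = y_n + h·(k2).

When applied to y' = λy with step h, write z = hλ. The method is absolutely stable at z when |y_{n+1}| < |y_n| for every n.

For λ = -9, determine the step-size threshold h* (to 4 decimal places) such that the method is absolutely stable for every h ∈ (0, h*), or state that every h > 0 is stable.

(-2.0000,0); λ=-9 ⇒ h* = (2)/9 = 0.2222.

Set f=λy, z=hλ:
  k1=λy_n ⇒ h·k1=z·y_n;  k2=λ(1+1/2z)y_n ⇒ h·k2=z(1+1/2z)y_n
  y_{n+1}/y_n = 1 + z(1+1/2z) = 1 + z + 1/2z²
  Hence R(z) = 1 + z + 1/2z².

Boundary: |R(x)|=1, x<0.
x=-0.92: |R|=0.5032
R=1: x+1/2x²=0 ⇒ x=−2=-2.0000; min R=1−1/(4·1/2)=0.5000>−1
Confirm numerically:
  x=-1.795: |R|=0.81601 <1
  x=-1.748: |R|=0.77975 <1
  x=-0.971: |R|=0.50042 <1
  x=-0.899: |R|=0.50510 <1
  x=-2.368: |R|=1.43571 >1
  x=-2.336: |R|=1.39245 >1
  x=-2.135: |R|=1.14411 >1
Interval (-2.0000, 0).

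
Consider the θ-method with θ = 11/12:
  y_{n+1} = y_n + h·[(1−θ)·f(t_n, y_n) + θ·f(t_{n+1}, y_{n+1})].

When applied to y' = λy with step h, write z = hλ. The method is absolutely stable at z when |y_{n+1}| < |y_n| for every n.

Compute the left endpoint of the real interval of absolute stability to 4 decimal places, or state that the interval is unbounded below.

Test eqn y'=λy, z=hλ:
  y_{n+1} = y_n + z·[1/12·y_n + 11/12·y_{n+1}] ⇒ (1 − 11/12z)y_{n+1} = (1 + 1/12z)y_n
  R(z) = (1 + 1/12z)/(1 − 11/12z).

Boundary: |R(x)|=1, x<0.
x=-1.8: |R|=0.3208
x=-2: |R|=0.2941
x=-10: |R|=0.0164
x=-100: |R|=0.0791
θ=11/12≥1/2 ⇒ |1+1/12x|<|1−11/12x| ∀x<0 ⇒ interval (−∞,0).

interval (−∞, 0).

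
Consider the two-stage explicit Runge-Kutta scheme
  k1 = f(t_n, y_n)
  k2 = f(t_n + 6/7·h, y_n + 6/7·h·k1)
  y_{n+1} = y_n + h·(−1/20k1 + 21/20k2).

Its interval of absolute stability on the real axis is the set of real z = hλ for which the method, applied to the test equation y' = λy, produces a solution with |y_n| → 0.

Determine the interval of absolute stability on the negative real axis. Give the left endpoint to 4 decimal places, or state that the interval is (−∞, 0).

With y'=λy (z=hλ):
  k1=λy_n ⇒ h·k1=z·y_n;  k2=λ(1+6/7z)y_n ⇒ h·k2=z(1+6/7z)y_n
  y_{n+1}/y_n = 1 − 1/20z + 21/20z(1+6/7z) = 1 + z + 9/10z²
  Hence R(z) = 1 + z + 9/10z².

Find x<0 with |R(x)|<1.
x=-1.03: |R|=0.9248
R=1: x+9/10x²=0 ⇒ x=−10/9=-1.1111; min R=1−1/(4·9/10)=0.7222>−1
Confirm numerically:
  x=-0.843: |R|=0.79658 <1
  x=-0.759: |R|=0.75947 <1
  x=-0.713: |R|=0.74453 <1
  x=-0.710: |R|=0.74369 <1
  x=-1.510: |R|=1.54209 >1
  x=-1.468: |R|=1.47152 >1
  x=-1.406: |R|=1.37315 >1
So |R|<1 on (-1.1111, 0).

z∈(-1.1111,0).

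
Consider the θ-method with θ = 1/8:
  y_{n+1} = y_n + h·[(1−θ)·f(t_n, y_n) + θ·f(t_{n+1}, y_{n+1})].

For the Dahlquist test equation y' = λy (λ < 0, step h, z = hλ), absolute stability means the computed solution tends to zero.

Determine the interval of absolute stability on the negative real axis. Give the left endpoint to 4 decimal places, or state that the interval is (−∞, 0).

(-2.6667, 0).

Test eqn y'=λy, z=hλ:
  y_{n+1} = y_n + z·[7/8·y_n + 1/8·y_{n+1}] ⇒ (1 − 1/8z)y_{n+1} = (1 + 7/8z)y_n
  R(z) = (1 + 7/8z)/(1 − 1/8z).

Find x<0 with |R(x)|<1.
x=-1.32: |R|=0.1330
R=−1: 1+7/8x = −1+1/8x ⇒ -3/4x=2 ⇒ x=2/(-3/4)=-2.6667
Confirm numerically:
  x=-2.018: |R|=0.61150 <1
  x=-1.819: |R|=0.48202 <1
  x=-1.079: |R|=0.04923 <1
  x=-3.043: |R|=1.20447 >1
  x=-2.818: |R|=1.08393 >1
  x=-2.696: |R|=1.01645 >1
So |R|<1 on (-2.6667, 0).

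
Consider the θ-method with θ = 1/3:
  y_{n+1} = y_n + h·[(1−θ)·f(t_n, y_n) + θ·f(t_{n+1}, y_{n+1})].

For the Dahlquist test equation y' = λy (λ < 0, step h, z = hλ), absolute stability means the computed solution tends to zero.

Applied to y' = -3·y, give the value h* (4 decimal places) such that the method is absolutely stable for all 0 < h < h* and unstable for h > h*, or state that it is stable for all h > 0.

With y'=λy (z=hλ):
  y_{n+1} = y_n + z·[2/3·y_n + 1/3·y_{n+1}] ⇒ (1 − 1/3z)y_{n+1} = (1 + 2/3z)y_n
  ⇒ R(z) = (1 + 2/3z)/(1 − 1/3z).

Find x<0 with |R(x)|<1.
x=-1.5: |R|=0.0000
R=−1: 1+2/3x = −1+1/3x ⇒ -1/3x=2 ⇒ x=2/(-1/3)=-6.0000
Confirm numerically:
  x=-5.956: |R|=0.99509 <1
  x=-5.342: |R|=0.92112 <1
  x=-3.263: |R|=0.56299 <1
  x=-6.599: |R|=1.06240 >1
  x=-6.260: |R|=1.02808 >1
  x=-6.220: |R|=1.02386 >1
So |R|<1 on (-6.0000, 0).

(-6.0000,0); λ=-3 ⇒ h* = (6)/3 = 2.0000.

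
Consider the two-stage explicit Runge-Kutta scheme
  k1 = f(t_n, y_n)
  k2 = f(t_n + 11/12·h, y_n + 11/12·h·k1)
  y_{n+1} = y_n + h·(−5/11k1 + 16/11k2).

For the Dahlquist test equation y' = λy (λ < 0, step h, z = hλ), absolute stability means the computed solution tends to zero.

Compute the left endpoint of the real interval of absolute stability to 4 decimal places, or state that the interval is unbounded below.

z* = -0.7500.

With y'=λy (z=hλ):
  k1=λy_n ⇒ h·k1=z·y_n;  k2=λ(1+11/12z)y_n ⇒ h·k2=z(1+11/12z)y_n
  y_{n+1}/y_n = 1 − 5/11z + 16/11z(1+11/12z) = 1 + z + 4/3z²
  so R(z) = 1 + z + 4/3z².

Need |R(x)|<1, x<0.
x=-1.43: |R|=2.2965
R=1: x+4/3x²=0 ⇒ x=−3/4=-0.7500; min R=1−1/(4·4/3)=0.8125>−1
Confirm numerically:
  x=-0.671: |R|=0.92932 <1
  x=-0.637: |R|=0.90403 <1
  x=-0.438: |R|=0.81779 <1
  x=-0.363: |R|=0.81269 <1
  x=-1.235: |R|=1.79863 >1
  x=-1.090: |R|=1.49413 >1
  x=-1.079: |R|=1.47332 >1
So |R|<1 on (-0.7500, 0).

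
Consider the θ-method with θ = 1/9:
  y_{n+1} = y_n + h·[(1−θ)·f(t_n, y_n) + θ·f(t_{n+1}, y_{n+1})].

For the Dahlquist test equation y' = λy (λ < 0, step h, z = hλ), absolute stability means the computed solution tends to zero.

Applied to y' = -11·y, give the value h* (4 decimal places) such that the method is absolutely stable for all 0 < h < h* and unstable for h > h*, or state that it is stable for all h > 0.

(-2.5714,0); λ=-11 ⇒ h* = (18/7)/11 = 0.2338.

Set f=λy, z=hλ:
  y_{n+1} = y_n + z·[8/9·y_n + 1/9·y_{n+1}] ⇒ (1 − 1/9z)y_{n+1} = (1 + 8/9z)y_n
  ⇒ R(z) = (1 + 8/9z)/(1 − 1/9z).

Boundary: |R(x)|=1, x<0.
x=-0.46: |R|=0.5624
R=−1: 1+8/9x = −1+1/9x ⇒ -7/9x=2 ⇒ x=2/(-7/9)=-2.5714
Confirm numerically:
  x=-2.057: |R|=0.67432 <1
  x=-2.039: |R|=0.66238 <1
  x=-1.905: |R|=0.57221 <1
  x=-3.067: |R|=1.28748 >1
  x=-2.873: |R|=1.17780 >1
  x=-2.765: |R|=1.11517 >1
So |R|<1 on (-2.5714, 0).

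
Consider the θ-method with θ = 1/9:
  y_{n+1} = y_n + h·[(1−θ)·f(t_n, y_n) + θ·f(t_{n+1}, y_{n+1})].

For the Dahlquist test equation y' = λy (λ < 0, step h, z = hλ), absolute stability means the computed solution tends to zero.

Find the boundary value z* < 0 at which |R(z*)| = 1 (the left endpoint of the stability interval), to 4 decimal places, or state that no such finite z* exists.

z* = -2.5714.

With y'=λy (z=hλ):
  y_{n+1} = y_n + z·[8/9·y_n + 1/9·y_{n+1}] ⇒ (1 − 1/9z)y_{n+1} = (1 + 8/9z)y_n
  so R(z) = (1 + 8/9z)/(1 − 1/9z).

Need |R(x)|<1, x<0.
x=-1.52: |R|=0.3004
R=−1: 1+8/9x = −1+1/9x ⇒ -7/9x=2 ⇒ x=2/(-7/9)=-2.5714
Confirm numerically:
  x=-2.463: |R|=0.93379 <1
  x=-2.421: |R|=0.90780 <1
  x=-2.045: |R|=0.66636 <1
  x=-1.604: |R|=0.36137 <1
  x=-2.992: |R|=1.24550 >1
  x=-2.692: |R|=1.07219 >1
Stable set (-2.5714, 0).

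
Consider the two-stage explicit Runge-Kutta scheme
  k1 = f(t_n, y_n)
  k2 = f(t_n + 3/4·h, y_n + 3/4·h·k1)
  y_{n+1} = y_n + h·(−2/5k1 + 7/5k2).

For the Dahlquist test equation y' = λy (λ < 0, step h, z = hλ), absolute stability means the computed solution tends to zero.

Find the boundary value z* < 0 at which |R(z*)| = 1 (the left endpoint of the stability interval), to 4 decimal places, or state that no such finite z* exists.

With y'=λy (z=hλ):
  k1=λy_n ⇒ h·k1=z·y_n;  k2=λ(1+3/4z)y_n ⇒ h·k2=z(1+3/4z)y_n
  y_{n+1}/y_n = 1 − 2/5z + 7/5z(1+3/4z) = 1 + z + 21/20z²
  so R(z) = 1 + z + 21/20z².

Solve |R(x)|<1 on ℝ⁻.
x=-1.2: |R|=1.3120
R=1: x+21/20x²=0 ⇒ x=−20/21=-0.9524; min R=1−1/(4·21/20)=0.7619>−1
Confirm numerically:
  x=-0.867: |R|=0.92227 <1
  x=-0.588: |R|=0.77503 <1
  x=-0.563: |R|=0.76982 <1
  x=-1.352: |R|=1.56730 >1
  x=-1.336: |R|=1.53814 >1
Interval (-0.9524, 0).

left endpoint -0.9524.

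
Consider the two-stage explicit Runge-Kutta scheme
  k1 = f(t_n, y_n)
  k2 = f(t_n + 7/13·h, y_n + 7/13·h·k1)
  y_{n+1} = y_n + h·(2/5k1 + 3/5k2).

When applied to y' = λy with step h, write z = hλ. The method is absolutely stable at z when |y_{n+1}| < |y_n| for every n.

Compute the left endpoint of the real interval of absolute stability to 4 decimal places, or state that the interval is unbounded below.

left endpoint -3.0952.

Set f=λy, z=hλ:
  k1=λy_n ⇒ h·k1=z·y_n;  k2=λ(1+7/13z)y_n ⇒ h·k2=z(1+7/13z)y_n
  y_{n+1}/y_n = 1 + 2/5z + 3/5z(1+7/13z) = 1 + z + 21/65z²
  Hence R(z) = 1 + z + 21/65z².

Find x<0 with |R(x)|<1.
x=-1.27: |R|=0.2511
R=1: x+21/65x²=0 ⇒ x=−65/21=-3.0952; min R=1−1/(4·21/65)=0.2262>−1
Confirm numerically:
  x=-3.039: |R|=0.94478 <1
  x=-1.372: |R|=0.23615 <1
  x=-1.245: |R|=0.25578 <1
  x=-3.478: |R|=1.43009 >1
  x=-3.476: |R|=1.42760 >1
  x=-3.172: |R|=1.07867 >1
Interval (-3.0952, 0).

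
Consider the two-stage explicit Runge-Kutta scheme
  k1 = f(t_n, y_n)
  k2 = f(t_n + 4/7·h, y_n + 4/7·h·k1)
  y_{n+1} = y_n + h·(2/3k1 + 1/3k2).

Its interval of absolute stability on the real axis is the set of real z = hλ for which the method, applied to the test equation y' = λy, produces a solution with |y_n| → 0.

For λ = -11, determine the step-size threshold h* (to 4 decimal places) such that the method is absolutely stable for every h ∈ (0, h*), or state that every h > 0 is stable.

(-5.2500,0); λ=-11 ⇒ h* = (21/4)/11 = 0.4773.

Test eqn y'=λy, z=hλ:
  k1=λy_n ⇒ h·k1=z·y_n;  k2=λ(1+4/7z)y_n ⇒ h·k2=z(1+4/7z)y_n
  y_{n+1}/y_n = 1 + 2/3z + 1/3z(1+4/7z) = 1 + z + 4/21z²
  ⇒ R(z) = 1 + z + 4/21z².

Solve |R(x)|<1 on ℝ⁻.
x=-0.61: |R|=0.4609
R=1: x+4/21x²=0 ⇒ x=−21/4=-5.2500; min R=1−1/(4·4/21)=-0.3125>−1
Confirm numerically:
  x=-5.111: |R|=0.86468 <1
  x=-4.987: |R|=0.75018 <1
  x=-2.735: |R|=0.31020 <1
  x=-5.707: |R|=1.49678 >1
  x=-5.691: |R|=1.47804 >1
  x=-5.525: |R|=1.28940 >1
So |R|<1 on (-5.2500, 0).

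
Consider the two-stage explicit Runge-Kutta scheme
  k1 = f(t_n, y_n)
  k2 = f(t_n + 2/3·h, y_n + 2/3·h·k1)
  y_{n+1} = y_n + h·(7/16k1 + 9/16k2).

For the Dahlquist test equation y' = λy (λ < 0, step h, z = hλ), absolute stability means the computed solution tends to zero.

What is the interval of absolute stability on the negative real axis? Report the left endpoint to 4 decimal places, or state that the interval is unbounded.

On y'=λy, z=hλ:
  k1=λy_n ⇒ h·k1=z·y_n;  k2=λ(1+2/3z)y_n ⇒ h·k2=z(1+2/3z)y_n
  y_{n+1}/y_n = 1 + 7/16z + 9/16z(1+2/3z) = 1 + z + 3/8z²
  so R(z) = 1 + z + 3/8z².

Find x<0 with |R(x)|<1.
x=-0.94: |R|=0.3914
R=1: x+3/8x²=0 ⇒ x=−8/3=-2.6667; min R=1−1/(4·3/8)=0.3333>−1
Confirm numerically:
  x=-2.407: |R|=0.76562 <1
  x=-1.252: |R|=0.33581 <1
  x=-1.203: |R|=0.33970 <1
  x=-3.235: |R|=1.68946 >1
  x=-3.170: |R|=1.59834 >1
Interval (-2.6667, 0).

z∈(-2.6667,0).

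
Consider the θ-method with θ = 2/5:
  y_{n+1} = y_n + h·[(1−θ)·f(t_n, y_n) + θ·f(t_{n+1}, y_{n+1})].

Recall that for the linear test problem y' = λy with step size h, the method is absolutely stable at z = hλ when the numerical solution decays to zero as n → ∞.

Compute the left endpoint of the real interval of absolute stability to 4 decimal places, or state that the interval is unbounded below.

left endpoint -10.0000.

Test eqn y'=λy, z=hλ:
  y_{n+1} = y_n + z·[3/5·y_n + 2/5·y_{n+1}] ⇒ (1 − 2/5z)y_{n+1} = (1 + 3/5z)y_n
  ⇒ R(z) = (1 + 3/5z)/(1 − 2/5z).

Find x<0 with |R(x)|<1.
x=-1.43: |R|=0.0903
R=−1: 1+3/5x = −1+2/5x ⇒ -1/5x=2 ⇒ x=2/(-1/5)=-10.0000
Confirm numerically:
  x=-8.597: |R|=0.93678 <1
  x=-7.679: |R|=0.88599 <1
  x=-6.075: |R|=0.77114 <1
  x=-10.427: |R|=1.01652 >1
  x=-10.307: |R|=1.01199 >1
Interval (-10.0000, 0).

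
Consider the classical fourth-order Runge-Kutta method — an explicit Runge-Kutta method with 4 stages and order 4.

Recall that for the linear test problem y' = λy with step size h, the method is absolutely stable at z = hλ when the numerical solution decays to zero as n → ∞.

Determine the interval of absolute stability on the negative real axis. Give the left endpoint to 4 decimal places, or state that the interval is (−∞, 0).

z∈(-2.7853,0).

On y'=λy, z=hλ:
  order 4, 4-stage ⇒ R(z)=1+z+z^2/2+z^3/6+z^4/24
  (e.g. R(-1.32)=0.29437, |R|=0.29437)

Need |R(x)|<1, x<0.
x=-1.32: |R|=0.2944
|R(-2.81)|=1.0379 |R(-2.57)|=0.7210 |R(-1.1)|=0.3442
Bisect:
  x_lo=-3.5617 |R|=2.9559  x_hi=-0.2595 |R|=0.7714
  mid=-1.91059 |R|=0.30741 →hi
  mid=-2.73613 |R|=0.92838 →hi
  mid=-3.14891 |R|=1.70165 →lo
  mid=-2.94252 |R|=1.26411 →lo
  mid=-2.83933 |R|=1.08457 →lo
  mid=-2.78773 |R|=1.00368 →lo
  mid=-2.76193 |R|=0.96535 →hi
  mid=-2.77483 |R|=0.98434 →hi
  ...
  [-2.78531,-2.78511] ⇒ x*=-2.7853
Stable set (-2.7853, 0).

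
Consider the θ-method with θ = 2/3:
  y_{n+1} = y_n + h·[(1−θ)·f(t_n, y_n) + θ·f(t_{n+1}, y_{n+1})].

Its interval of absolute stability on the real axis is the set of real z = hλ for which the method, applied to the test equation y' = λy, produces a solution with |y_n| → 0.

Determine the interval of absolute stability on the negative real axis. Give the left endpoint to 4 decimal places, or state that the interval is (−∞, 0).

unbounded; (−∞, 0).

Test eqn y'=λy, z=hλ:
  y_{n+1} = y_n + z·[1/3·y_n + 2/3·y_{n+1}] ⇒ (1 − 2/3z)y_{n+1} = (1 + 1/3z)y_n
  Hence R(z) = (1 + 1/3z)/(1 − 2/3z).

Need |R(x)|<1, x<0.
x=-0.43: |R|=0.6658
x=-2: |R|=0.1429
x=-10: |R|=0.3043
x=-100: |R|=0.4778
θ=2/3≥1/2 ⇒ |1+1/3x|<|1−2/3x| ∀x<0 ⇒ interval (−∞,0).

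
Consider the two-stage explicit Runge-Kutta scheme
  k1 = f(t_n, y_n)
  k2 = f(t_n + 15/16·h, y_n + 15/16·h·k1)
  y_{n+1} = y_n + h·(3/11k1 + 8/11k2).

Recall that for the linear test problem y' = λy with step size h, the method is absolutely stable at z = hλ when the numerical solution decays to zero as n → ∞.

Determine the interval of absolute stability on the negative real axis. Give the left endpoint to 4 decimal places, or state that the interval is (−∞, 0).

(-1.4667, 0).

On y'=λy, z=hλ:
  k1=λy_n ⇒ h·k1=z·y_n;  k2=λ(1+15/16z)y_n ⇒ h·k2=z(1+15/16z)y_n
  y_{n+1}/y_n = 1 + 3/11z + 8/11z(1+15/16z) = 1 + z + 15/22z²
  Hence R(z) = 1 + z + 15/22z².

Solve |R(x)|<1 on ℝ⁻.
x=-0.49: |R|=0.6737
R=1: x+15/22x²=0 ⇒ x=−22/15=-1.4667; min R=1−1/(4·15/22)=0.6333>−1
Confirm numerically:
  x=-1.132: |R|=0.74170 <1
  x=-0.774: |R|=0.63446 <1
  x=-0.746: |R|=0.63344 <1
  x=-2.022: |R|=1.76560 >1
  x=-1.880: |R|=1.52982 >1
So |R|<1 on (-1.4667, 0).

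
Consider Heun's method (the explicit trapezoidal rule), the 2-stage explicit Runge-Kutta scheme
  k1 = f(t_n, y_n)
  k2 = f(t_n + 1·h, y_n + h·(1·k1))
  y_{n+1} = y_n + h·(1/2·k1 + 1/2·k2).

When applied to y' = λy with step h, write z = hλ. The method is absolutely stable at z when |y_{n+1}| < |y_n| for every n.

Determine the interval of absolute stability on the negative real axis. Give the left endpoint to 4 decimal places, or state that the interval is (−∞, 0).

(-2.0000, 0).

Test eqn y'=λy, z=hλ:
  order 2, 2-stage ⇒ R(z)=1+z+z^2/2
  (e.g. R(-1.24)=0.52880, |R|=0.52880)

Boundary: |R(x)|=1, x<0.
x=-1.24: |R|=0.5288
|R(-2.36)|=1.4248 |R(-1.49)|=0.6200 |R(-1.3)|=0.5450
Bisect:
  x_lo=-2.5562 |R|=1.7108  x_hi=-0.0943 |R|=0.9102
  mid=-1.32521 |R|=0.55288 →hi
  mid=-1.94069 |R|=0.94244 →hi
  mid=-2.24842 |R|=1.27928 →lo
  mid=-2.09455 |R|=1.09902 →lo
  mid=-2.01762 |R|=1.01777 →lo
  mid=-1.97915 |R|=0.97937 →hi
  mid=-1.99839 |R|=0.99839 →hi
  mid=-2.00800 |R|=1.00803 →lo
  mid=-2.00319 |R|=1.00320 →lo
  ...
  [-2.00004,-1.99989] ⇒ x*=-2.0000
Stable set (-2.0000, 0).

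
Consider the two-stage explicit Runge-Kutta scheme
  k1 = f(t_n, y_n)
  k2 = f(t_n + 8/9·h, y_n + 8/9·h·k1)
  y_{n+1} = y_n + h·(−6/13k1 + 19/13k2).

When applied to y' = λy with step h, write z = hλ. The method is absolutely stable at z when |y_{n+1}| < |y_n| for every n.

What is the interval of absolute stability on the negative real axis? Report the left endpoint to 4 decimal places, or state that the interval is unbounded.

Test eqn y'=λy, z=hλ:
  k1=λy_n ⇒ h·k1=z·y_n;  k2=λ(1+8/9z)y_n ⇒ h·k2=z(1+8/9z)y_n
  y_{n+1}/y_n = 1 − 6/13z + 19/13z(1+8/9z) = 1 + z + 152/117z²
  Hence R(z) = 1 + z + 152/117z².

Solve |R(x)|<1 on ℝ⁻.
x=-1.72: |R|=3.1234
R=1: x+152/117x²=0 ⇒ x=−117/152=-0.7697; min R=1−1/(4·152/117)=0.8076>−1
Confirm numerically:
  x=-0.693: |R|=0.93091 <1
  x=-0.674: |R|=0.91617 <1
  x=-0.537: |R|=0.83763 <1
  x=-0.380: |R|=0.80760 <1
  x=-1.350: |R|=2.01769 >1
  x=-1.163: |R|=1.59418 >1
  x=-1.009: |R|=1.31364 >1
Stable set (-0.7697, 0).

z∈(-0.7697,0).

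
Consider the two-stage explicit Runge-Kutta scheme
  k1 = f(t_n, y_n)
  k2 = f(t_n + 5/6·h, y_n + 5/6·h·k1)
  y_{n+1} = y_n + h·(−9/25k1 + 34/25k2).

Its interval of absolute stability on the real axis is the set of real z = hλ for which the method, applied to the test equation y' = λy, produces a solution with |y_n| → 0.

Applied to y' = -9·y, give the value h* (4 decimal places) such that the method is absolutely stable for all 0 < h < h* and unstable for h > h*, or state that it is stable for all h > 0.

On y'=λy, z=hλ:
  k1=λy_n ⇒ h·k1=z·y_n;  k2=λ(1+5/6z)y_n ⇒ h·k2=z(1+5/6z)y_n
  y_{n+1}/y_n = 1 − 9/25z + 34/25z(1+5/6z) = 1 + z + 17/15z²
  Hence R(z) = 1 + z + 17/15z².

Solve |R(x)|<1 on ℝ⁻.
x=-1.57: |R|=2.2236
R=1: x+17/15x²=0 ⇒ x=−15/17=-0.8824; min R=1−1/(4·17/15)=0.7794>−1
Confirm numerically:
  x=-0.591: |R|=0.80485 <1
  x=-0.585: |R|=0.80285 <1
  x=-0.403: |R|=0.78106 <1
  x=-1.473: |R|=1.98603 >1
  x=-0.936: |R|=1.05691 >1
Stable set (-0.8824, 0).

(-0.8824,0); λ=-9 ⇒ h* = (15/17)/9 = 0.0980.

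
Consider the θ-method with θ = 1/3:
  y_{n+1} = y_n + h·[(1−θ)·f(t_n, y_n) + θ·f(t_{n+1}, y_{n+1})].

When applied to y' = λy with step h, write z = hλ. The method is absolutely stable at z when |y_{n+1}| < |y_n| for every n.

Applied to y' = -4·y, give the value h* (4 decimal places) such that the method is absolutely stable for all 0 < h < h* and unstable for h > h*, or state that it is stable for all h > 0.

Set f=λy, z=hλ:
  y_{n+1} = y_n + z·[2/3·y_n + 1/3·y_{n+1}] ⇒ (1 − 1/3z)y_{n+1} = (1 + 2/3z)y_n
  Hence R(z) = (1 + 2/3z)/(1 − 1/3z).

Find x<0 with |R(x)|<1.
x=-1.44: |R|=0.0270
R=−1: 1+2/3x = −1+1/3x ⇒ -1/3x=2 ⇒ x=2/(-1/3)=-6.0000
Confirm numerically:
  x=-3.983: |R|=0.71116 <1
  x=-3.101: |R|=0.52483 <1
  x=-2.822: |R|=0.45414 <1
  x=-6.430: |R|=1.04560 >1
  x=-6.209: |R|=1.02270 >1
  x=-6.066: |R|=1.00728 >1
Interval (-6.0000, 0).

(-6.0000,0); λ=-4 ⇒ h* = (6)/4 = 1.5000.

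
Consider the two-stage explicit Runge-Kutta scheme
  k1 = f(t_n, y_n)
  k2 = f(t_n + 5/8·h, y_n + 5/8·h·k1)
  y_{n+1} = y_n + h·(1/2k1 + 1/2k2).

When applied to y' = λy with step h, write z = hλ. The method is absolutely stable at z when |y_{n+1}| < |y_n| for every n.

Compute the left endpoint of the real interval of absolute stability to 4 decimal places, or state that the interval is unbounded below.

z* = -3.2000.

On y'=λy, z=hλ:
  k1=λy_n ⇒ h·k1=z·y_n;  k2=λ(1+5/8z)y_n ⇒ h·k2=z(1+5/8z)y_n
  y_{n+1}/y_n = 1 + 1/2z + 1/2z(1+5/8z) = 1 + z + 5/16z²
  ⇒ R(z) = 1 + z + 5/16z².

Find x<0 with |R(x)|<1.
x=-0.95: |R|=0.3320
R=1: x+5/16x²=0 ⇒ x=−16/5=-3.2000; min R=1−1/(4·5/16)=0.2000>−1
Confirm numerically:
  x=-2.939: |R|=0.76029 <1
  x=-2.836: |R|=0.67741 <1
  x=-1.577: |R|=0.20017 <1
  x=-3.236: |R|=1.03641 >1
  x=-3.228: |R|=1.02825 >1
Interval (-3.2000, 0).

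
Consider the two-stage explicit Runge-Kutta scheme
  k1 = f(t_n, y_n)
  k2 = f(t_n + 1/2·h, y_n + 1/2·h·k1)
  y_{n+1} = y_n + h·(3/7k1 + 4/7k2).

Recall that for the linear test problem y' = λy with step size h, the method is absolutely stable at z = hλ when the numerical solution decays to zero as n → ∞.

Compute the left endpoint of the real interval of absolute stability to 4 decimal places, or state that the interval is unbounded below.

On y'=λy, z=hλ:
  k1=λy_n ⇒ h·k1=z·y_n;  k2=λ(1+1/2z)y_n ⇒ h·k2=z(1+1/2z)y_n
  y_{n+1}/y_n = 1 + 3/7z + 4/7z(1+1/2z) = 1 + z + 2/7z²
  R(z) = 1 + z + 2/7z².

Solve |R(x)|<1 on ℝ⁻.
x=-0.95: |R|=0.3079
R=1: x+2/7x²=0 ⇒ x=−7/2=-3.5000; min R=1−1/(4·2/7)=0.1250>−1
Confirm numerically:
  x=-2.420: |R|=0.25326 <1
  x=-2.330: |R|=0.22111 <1
  x=-1.466: |R|=0.14804 <1
  x=-4.028: |R|=1.60765 >1
  x=-3.966: |R|=1.52804 >1
  x=-3.607: |R|=1.11027 >1
Stable set (-3.5000, 0).

z* = -3.5000.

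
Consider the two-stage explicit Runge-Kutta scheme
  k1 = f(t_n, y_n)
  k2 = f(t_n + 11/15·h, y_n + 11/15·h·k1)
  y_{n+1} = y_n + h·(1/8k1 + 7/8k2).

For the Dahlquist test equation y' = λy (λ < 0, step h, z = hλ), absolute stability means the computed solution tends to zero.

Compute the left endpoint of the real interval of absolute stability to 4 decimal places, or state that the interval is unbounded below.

On y'=λy, z=hλ:
  k1=λy_n ⇒ h·k1=z·y_n;  k2=λ(1+11/15z)y_n ⇒ h·k2=z(1+11/15z)y_n
  y_{n+1}/y_n = 1 + 1/8z + 7/8z(1+11/15z) = 1 + z + 77/120z²
  ⇒ R(z) = 1 + z + 77/120z².

Solve |R(x)|<1 on ℝ⁻.
x=-1.45: |R|=0.8991
R=1: x+77/120x²=0 ⇒ x=−120/77=-1.5584; min R=1−1/(4·77/120)=0.6104>−1
Confirm numerically:
  x=-1.230: |R|=0.74078 <1
  x=-0.921: |R|=0.62329 <1
  x=-0.690: |R|=0.61550 <1
  x=-2.035: |R|=1.62229 >1
  x=-1.936: |R|=1.46903 >1
So |R|<1 on (-1.5584, 0).

z* = -1.5584.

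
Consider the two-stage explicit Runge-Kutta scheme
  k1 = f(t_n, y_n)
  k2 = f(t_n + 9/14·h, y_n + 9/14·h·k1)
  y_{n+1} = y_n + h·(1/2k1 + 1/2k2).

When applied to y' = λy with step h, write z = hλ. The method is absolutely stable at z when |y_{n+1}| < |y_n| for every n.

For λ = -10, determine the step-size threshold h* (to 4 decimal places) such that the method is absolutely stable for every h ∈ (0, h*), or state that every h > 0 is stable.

Set f=λy, z=hλ:
  k1=λy_n ⇒ h·k1=z·y_n;  k2=λ(1+9/14z)y_n ⇒ h·k2=z(1+9/14z)y_n
  y_{n+1}/y_n = 1 + 1/2z + 1/2z(1+9/14z) = 1 + z + 9/28z²
  Hence R(z) = 1 + z + 9/28z².

Boundary: |R(x)|=1, x<0.
x=-1.1: |R|=0.2889
R=1: x+9/28x²=0 ⇒ x=−28/9=-3.1111; min R=1−1/(4·9/28)=0.2222>−1
Confirm numerically:
  x=-3.061: |R|=0.95070 <1
  x=-3.041: |R|=0.93147 <1
  x=-1.285: |R|=0.24575 <1
  x=-3.577: |R|=1.53566 >1
  x=-3.464: |R|=1.39292 >1
  x=-3.162: |R|=1.05172 >1
Stable set (-3.1111, 0).

(-3.1111,0); λ=-10 ⇒ h* = (28/9)/10 = 0.3111.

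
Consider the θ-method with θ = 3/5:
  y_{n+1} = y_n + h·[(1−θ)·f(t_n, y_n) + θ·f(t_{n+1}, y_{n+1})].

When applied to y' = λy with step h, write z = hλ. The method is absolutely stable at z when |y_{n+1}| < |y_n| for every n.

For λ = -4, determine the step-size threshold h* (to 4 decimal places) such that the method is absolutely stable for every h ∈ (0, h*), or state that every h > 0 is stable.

unbounded; (−∞, 0). Any h>0 works for λ=-4.

With y'=λy (z=hλ):
  y_{n+1} = y_n + z·[2/5·y_n + 3/5·y_{n+1}] ⇒ (1 − 3/5z)y_{n+1} = (1 + 2/5z)y_n
  ⇒ R(z) = (1 + 2/5z)/(1 − 3/5z).

Boundary: |R(x)|=1, x<0.
x=-0.47: |R|=0.6334
x=-2: |R|=0.0909
x=-10: |R|=0.4286
x=-100: |R|=0.6393
θ=3/5≥1/2 ⇒ |1+2/5x|<|1−3/5x| ∀x<0 ⇒ stable on all of ℝ⁻.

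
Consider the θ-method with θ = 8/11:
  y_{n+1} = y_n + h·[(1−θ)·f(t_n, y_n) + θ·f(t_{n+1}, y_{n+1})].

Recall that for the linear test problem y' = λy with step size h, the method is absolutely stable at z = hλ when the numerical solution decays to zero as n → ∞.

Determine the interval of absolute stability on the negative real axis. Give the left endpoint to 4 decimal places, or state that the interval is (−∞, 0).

unbounded; (−∞, 0).

Test eqn y'=λy, z=hλ:
  y_{n+1} = y_n + z·[3/11·y_n + 8/11·y_{n+1}] ⇒ (1 − 8/11z)y_{n+1} = (1 + 3/11z)y_n
  Hence R(z) = (1 + 3/11z)/(1 − 8/11z).

Find x<0 with |R(x)|<1.
x=-1.11: |R|=0.3858
x=-2: |R|=0.1852
x=-10: |R|=0.2088
x=-100: |R|=0.3564
θ=8/11≥1/2 ⇒ |1+3/11x|<|1−8/11x| ∀x<0 ⇒ interval (−∞,0).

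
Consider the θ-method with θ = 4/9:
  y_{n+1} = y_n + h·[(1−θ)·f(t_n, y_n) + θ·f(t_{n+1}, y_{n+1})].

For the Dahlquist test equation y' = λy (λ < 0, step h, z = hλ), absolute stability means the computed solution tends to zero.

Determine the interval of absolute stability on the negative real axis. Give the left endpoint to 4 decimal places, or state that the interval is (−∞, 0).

With y'=λy (z=hλ):
  y_{n+1} = y_n + z·[5/9·y_n + 4/9·y_{n+1}] ⇒ (1 − 4/9z)y_{n+1} = (1 + 5/9z)y_n
  R(z) = (1 + 5/9z)/(1 − 4/9z).

Find x<0 with |R(x)|<1.
x=-1.14: |R|=0.2434
R=−1: 1+5/9x = −1+4/9x ⇒ -1/9x=2 ⇒ x=2/(-1/9)=-18.0000
Confirm numerically:
  x=-17.655: |R|=0.99567 <1
  x=-15.049: |R|=0.95735 <1
  x=-12.999: |R|=0.91801 <1
  x=-18.542: |R|=1.00652 >1
  x=-18.375: |R|=1.00455 >1
  x=-18.359: |R|=1.00435 >1
So |R|<1 on (-18.0000, 0).

z∈(-18.0000,0).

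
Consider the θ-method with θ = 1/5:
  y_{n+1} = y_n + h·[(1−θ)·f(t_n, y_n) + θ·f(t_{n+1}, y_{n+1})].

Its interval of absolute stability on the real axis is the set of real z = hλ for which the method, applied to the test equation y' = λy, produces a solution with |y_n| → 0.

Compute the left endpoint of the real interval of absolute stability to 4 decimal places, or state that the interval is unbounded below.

On y'=λy, z=hλ:
  y_{n+1} = y_n + z·[4/5·y_n + 1/5·y_{n+1}] ⇒ (1 − 1/5z)y_{n+1} = (1 + 4/5z)y_n
  so R(z) = (1 + 4/5z)/(1 − 1/5z).

Find x<0 with |R(x)|<1.
x=-1.41: |R|=0.0998
R=−1: 1+4/5x = −1+1/5x ⇒ -3/5x=2 ⇒ x=2/(-3/5)=-3.3333
Confirm numerically:
  x=-3.279: |R|=0.98031 <1
  x=-3.068: |R|=0.90134 <1
  x=-3.000: |R|=0.87500 <1
  x=-2.033: |R|=0.44533 <1
  x=-3.825: |R|=1.16714 >1
  x=-3.671: |R|=1.11683 >1
  x=-3.487: |R|=1.05432 >1
Interval (-3.3333, 0).

left endpoint -3.3333.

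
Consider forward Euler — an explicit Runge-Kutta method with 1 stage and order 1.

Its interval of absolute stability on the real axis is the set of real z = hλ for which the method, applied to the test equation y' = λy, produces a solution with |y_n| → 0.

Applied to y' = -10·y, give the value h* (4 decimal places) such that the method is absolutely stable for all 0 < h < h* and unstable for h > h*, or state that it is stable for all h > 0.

(-2.0000,0); λ=-10 ⇒ h* = 0.2000.

On y'=λy, z=hλ:
  order 1, 1-stage ⇒ R(z)=1+z
  (e.g. R(-0.48)=0.52000, |R|=0.52000)

Solve |R(x)|<1 on ℝ⁻.
x=-0.48: |R|=0.5200
|R(-1.98)|=0.9800 |R(-1.34)|=0.3400 |R(-1.17)|=0.1700
Bisect:
  x_lo=-2.6640 |R|=1.6640  x_hi=-0.2055 |R|=0.7945
  mid=-1.43478 |R|=0.43478 →hi
  mid=-2.04940 |R|=1.04940 →lo
  mid=-1.74209 |R|=0.74209 →hi
  mid=-1.89574 |R|=0.89574 →hi
  mid=-1.97257 |R|=0.97257 →hi
  mid=-2.01098 |R|=1.01098 →lo
  mid=-1.99178 |R|=0.99178 →hi
  mid=-2.00138 |R|=1.00138 →lo
  mid=-1.99658 |R|=0.99658 →hi
  mid=-1.99898 |R|=0.99898 →hi
  ...
  [-2.00003,-1.99988] ⇒ x*=-2.0000
Stable set (-2.0000, 0).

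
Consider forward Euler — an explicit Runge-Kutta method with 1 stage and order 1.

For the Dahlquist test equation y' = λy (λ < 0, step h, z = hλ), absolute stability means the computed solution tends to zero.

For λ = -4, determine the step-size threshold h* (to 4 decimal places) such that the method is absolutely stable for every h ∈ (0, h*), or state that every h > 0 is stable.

On y'=λy, z=hλ:
  order 1, 1-stage ⇒ R(z)=1+z
  (e.g. R(-0.95)=0.05000, |R|=0.05000)

Find x<0 with |R(x)|<1.
x=-0.95: |R|=0.0500
|R(-2)|=1.0000 |R(-1.46)|=0.4600 |R(-0.84)|=0.1600
Bisect:
  x_lo=-2.6984 |R|=1.6984  x_hi=-0.3180 |R|=0.6820
  mid=-1.50824 |R|=0.50824 →hi
  mid=-2.10334 |R|=1.10334 →lo
  mid=-1.80579 |R|=0.80579 →hi
  mid=-1.95456 |R|=0.95456 →hi
  mid=-2.02895 |R|=1.02895 →lo
  mid=-1.99176 |R|=0.99176 →hi
  mid=-2.01036 |R|=1.01036 →lo
  mid=-2.00106 |R|=1.00106 →lo
  ...
  [-2.00004,-1.99990] ⇒ x*=-2.0000
Stable set (-2.0000, 0).

(-2.0000,0); λ=-4 ⇒ h* = 0.5000.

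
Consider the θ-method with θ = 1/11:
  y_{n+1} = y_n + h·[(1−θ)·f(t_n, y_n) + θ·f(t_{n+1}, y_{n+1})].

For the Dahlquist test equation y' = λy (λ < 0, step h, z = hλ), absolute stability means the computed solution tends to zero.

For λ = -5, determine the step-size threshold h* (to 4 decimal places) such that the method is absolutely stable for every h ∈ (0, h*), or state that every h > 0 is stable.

(-2.4444,0); λ=-5 ⇒ h* = (22/9)/5 = 0.4889.

Set f=λy, z=hλ:
  y_{n+1} = y_n + z·[10/11·y_n + 1/11·y_{n+1}] ⇒ (1 − 1/11z)y_{n+1} = (1 + 10/11z)y_n
  R(z) = (1 + 10/11z)/(1 − 1/11z).

Find x<0 with |R(x)|<1.
x=-0.44: |R|=0.5769
R=−1: 1+10/11x = −1+1/11x ⇒ -9/11x=2 ⇒ x=2/(-9/11)=-2.4444
Confirm numerically:
  x=-2.249: |R|=0.86724 <1
  x=-2.018: |R|=0.70518 <1
  x=-1.836: |R|=0.57339 <1
  x=-2.870: |R|=1.27614 >1
  x=-2.575: |R|=1.08656 >1
So |R|<1 on (-2.4444, 0).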